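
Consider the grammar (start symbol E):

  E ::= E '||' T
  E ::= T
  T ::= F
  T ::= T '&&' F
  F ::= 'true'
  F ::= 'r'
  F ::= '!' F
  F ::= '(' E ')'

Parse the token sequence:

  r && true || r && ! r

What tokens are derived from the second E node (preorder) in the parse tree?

r && true

[E [E [T [T [F r]] && [F true]]] || [T [T [F r]] && [F ! [F r]]]]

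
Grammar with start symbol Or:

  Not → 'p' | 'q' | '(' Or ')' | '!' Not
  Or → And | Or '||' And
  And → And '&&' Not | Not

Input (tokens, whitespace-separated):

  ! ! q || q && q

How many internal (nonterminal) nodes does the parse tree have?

10

[Or [Or [And [Not ! [Not ! [Not q]]]]] || [And [And [Not q]] && [Not q]]]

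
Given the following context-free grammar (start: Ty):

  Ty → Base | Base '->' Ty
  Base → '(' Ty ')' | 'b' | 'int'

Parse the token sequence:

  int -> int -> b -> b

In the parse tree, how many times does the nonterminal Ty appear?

4

[Ty [Base int] -> [Ty [Base int] -> [Ty [Base b] -> [Ty [Base b]]]]]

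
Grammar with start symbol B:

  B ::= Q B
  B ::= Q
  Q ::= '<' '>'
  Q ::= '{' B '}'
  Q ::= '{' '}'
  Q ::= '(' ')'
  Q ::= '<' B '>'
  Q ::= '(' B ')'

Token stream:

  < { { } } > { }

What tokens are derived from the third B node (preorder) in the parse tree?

{ }

[B [Q < [B [Q { [B [Q { }]] }]] >] [B [Q { }]]]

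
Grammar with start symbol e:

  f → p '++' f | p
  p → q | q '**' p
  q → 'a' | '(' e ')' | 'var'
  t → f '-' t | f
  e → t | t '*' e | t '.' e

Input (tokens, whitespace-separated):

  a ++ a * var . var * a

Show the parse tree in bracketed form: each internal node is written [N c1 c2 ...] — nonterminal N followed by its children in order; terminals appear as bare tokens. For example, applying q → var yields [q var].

[e [t [f [p [q a]] ++ [f [p [q a]]]]] * [e [t [f [p [q var]]]] . [e [t [f [p [q var]]]] * [e [t [f [p [q a]]]]]]]]

e
t * e
f * e
p ++ f * e
q ++ f * e
a ++ f * e
a ++ p * e
a ++ q * e
a ++ a * e
a ++ a * t . e
a ++ a * f . e
a ++ a * p . e
a ++ a * q . e
a ++ a * var . e
a ++ a * var . t * e
a ++ a * var . f * e
a ++ a * var . p * e
a ++ a * var . q * e
a ++ a * var . var * e
a ++ a * var . var * t
a ++ a * var . var * f
a ++ a * var . var * p
a ++ a * var . var * q
a ++ a * var . var * a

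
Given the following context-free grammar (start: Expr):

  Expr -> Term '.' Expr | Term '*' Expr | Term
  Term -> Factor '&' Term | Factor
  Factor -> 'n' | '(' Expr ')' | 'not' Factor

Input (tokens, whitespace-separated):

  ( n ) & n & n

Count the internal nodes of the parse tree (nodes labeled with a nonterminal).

[Expr [Term [Factor ( [Expr [Term [Factor n]]] )] & [Term [Factor n] & [Term [Factor n]]]]]

10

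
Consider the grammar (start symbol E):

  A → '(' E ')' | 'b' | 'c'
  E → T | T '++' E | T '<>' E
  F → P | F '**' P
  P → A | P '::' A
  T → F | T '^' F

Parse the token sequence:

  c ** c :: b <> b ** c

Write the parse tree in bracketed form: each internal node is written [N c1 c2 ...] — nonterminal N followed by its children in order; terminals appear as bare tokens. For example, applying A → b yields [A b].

E
T <> E
F <> E
F ** P <> E
P ** P <> E
A ** P <> E
c ** P <> E
c ** P :: A <> E
c ** A :: A <> E
c ** c :: A <> E
c ** c :: b <> E
c ** c :: b <> T
c ** c :: b <> F
c ** c :: b <> F ** P
c ** c :: b <> P ** P
c ** c :: b <> A ** P
c ** c :: b <> b ** P
c ** c :: b <> b ** A
c ** c :: b <> b ** c

[E [T [F [F [P [A c]]] ** [P [P [A c]] :: [A b]]]] <> [E [T [F [F [P [A b]]] ** [P [A c]]]]]]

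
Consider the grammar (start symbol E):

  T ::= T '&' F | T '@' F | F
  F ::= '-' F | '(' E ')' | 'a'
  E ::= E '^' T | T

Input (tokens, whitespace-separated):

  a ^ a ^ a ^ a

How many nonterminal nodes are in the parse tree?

[E [E [E [E [T [F a]]] ^ [T [F a]]] ^ [T [F a]]] ^ [T [F a]]]

12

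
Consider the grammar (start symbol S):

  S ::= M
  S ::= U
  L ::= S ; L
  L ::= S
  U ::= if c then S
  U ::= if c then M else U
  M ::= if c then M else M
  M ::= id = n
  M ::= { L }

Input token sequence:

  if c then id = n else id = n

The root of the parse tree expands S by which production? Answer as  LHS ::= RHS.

[S [M if c then [M id = n] else [M id = n]]]

S ::= M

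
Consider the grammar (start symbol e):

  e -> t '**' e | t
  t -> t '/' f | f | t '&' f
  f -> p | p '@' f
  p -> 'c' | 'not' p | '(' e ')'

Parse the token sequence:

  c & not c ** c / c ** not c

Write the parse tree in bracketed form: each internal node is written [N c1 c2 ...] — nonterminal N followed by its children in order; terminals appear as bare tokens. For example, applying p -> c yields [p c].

e
t ** e
t & f ** e
f & f ** e
p & f ** e
c & f ** e
c & p ** e
c & not p ** e
c & not c ** e
c & not c ** t ** e
c & not c ** t / f ** e
c & not c ** f / f ** e
c & not c ** p / f ** e
c & not c ** c / f ** e
c & not c ** c / p ** e
c & not c ** c / c ** e
c & not c ** c / c ** t
c & not c ** c / c ** f
c & not c ** c / c ** p
c & not c ** c / c ** not p
c & not c ** c / c ** not c

[e [t [t [f [p c]]] & [f [p not [p c]]]] ** [e [t [t [f [p c]]] / [f [p c]]] ** [e [t [f [p not [p c]]]]]]]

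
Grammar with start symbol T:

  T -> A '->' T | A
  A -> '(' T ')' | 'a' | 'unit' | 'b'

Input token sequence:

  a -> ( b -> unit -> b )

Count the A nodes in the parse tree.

[T [A a] -> [T [A ( [T [A b] -> [T [A unit] -> [T [A b]]]] )]]]

5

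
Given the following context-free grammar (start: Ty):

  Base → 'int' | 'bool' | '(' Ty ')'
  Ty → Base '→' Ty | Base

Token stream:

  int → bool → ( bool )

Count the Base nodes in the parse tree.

[Ty [Base int] → [Ty [Base bool] → [Ty [Base ( [Ty [Base bool]] )]]]]

4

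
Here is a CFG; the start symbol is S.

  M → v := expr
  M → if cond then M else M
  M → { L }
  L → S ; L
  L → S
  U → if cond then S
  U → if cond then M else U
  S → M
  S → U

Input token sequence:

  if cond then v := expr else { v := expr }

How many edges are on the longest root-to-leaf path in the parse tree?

6

[S [M if cond then [M v := expr] else [M { [L [S [M v := expr]]] }]]]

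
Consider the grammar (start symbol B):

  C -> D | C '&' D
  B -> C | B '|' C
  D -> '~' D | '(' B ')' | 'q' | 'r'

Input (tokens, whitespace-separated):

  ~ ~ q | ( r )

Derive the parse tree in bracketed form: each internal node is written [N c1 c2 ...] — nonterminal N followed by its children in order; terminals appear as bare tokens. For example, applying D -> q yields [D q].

B
B | C
C | C
D | C
~ D | C
~ ~ D | C
~ ~ q | C
~ ~ q | D
~ ~ q | ( B )
~ ~ q | ( C )
~ ~ q | ( D )
~ ~ q | ( r )

[B [B [C [D ~ [D ~ [D q]]]]] | [C [D ( [B [C [D r]]] )]]]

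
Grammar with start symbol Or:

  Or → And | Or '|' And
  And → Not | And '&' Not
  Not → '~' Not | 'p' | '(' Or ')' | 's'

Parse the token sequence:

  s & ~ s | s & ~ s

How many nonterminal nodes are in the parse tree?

12

[Or [Or [And [And [Not s]] & [Not ~ [Not s]]]] | [And [And [Not s]] & [Not ~ [Not s]]]]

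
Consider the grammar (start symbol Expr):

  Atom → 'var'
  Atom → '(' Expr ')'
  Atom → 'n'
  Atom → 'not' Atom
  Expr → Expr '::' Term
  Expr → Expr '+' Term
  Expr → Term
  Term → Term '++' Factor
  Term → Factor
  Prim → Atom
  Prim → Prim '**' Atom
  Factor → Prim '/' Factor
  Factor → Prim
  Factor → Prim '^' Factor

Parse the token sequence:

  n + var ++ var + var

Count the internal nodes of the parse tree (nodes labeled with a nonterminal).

[Expr [Expr [Expr [Term [Factor [Prim [Atom n]]]]] + [Term [Term [Factor [Prim [Atom var]]]] ++ [Factor [Prim [Atom var]]]]] + [Term [Factor [Prim [Atom var]]]]]

19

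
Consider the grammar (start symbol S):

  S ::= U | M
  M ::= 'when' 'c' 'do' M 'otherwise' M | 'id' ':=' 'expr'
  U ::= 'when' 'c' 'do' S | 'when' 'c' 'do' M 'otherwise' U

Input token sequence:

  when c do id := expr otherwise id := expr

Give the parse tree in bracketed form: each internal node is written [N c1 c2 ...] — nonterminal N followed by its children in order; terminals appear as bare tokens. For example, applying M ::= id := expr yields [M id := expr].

S
M
when c do M otherwise M
when c do id := expr otherwise M
when c do id := expr otherwise id := expr

[S [M when c do [M id := expr] otherwise [M id := expr]]]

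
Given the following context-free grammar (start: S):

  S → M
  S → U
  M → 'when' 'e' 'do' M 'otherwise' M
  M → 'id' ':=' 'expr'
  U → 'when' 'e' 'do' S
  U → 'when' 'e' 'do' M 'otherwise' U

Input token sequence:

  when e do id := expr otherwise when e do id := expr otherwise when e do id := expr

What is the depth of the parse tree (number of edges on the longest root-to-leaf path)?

6

[S [U when e do [M id := expr] otherwise [U when e do [M id := expr] otherwise [U when e do [S [M id := expr]]]]]]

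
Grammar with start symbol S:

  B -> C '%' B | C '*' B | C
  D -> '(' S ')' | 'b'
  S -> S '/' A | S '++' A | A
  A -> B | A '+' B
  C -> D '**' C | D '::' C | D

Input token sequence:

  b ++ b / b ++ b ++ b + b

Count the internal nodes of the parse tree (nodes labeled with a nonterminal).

[S [S [S [S [S [A [B [C [D b]]]]] ++ [A [B [C [D b]]]]] / [A [B [C [D b]]]]] ++ [A [B [C [D b]]]]] ++ [A [A [B [C [D b]]]] + [B [C [D b]]]]]

29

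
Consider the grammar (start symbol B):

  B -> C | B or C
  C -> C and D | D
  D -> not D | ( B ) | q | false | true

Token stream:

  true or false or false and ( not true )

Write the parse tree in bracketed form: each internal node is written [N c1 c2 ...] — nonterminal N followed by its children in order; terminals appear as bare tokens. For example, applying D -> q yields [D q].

[B [B [B [C [D true]]] or [C [D false]]] or [C [C [D false]] and [D ( [B [C [D not [D true]]]] )]]]

B
B or C
B or C or C
C or C or C
D or C or C
true or C or C
true or D or C
true or false or C
true or false or C and D
true or false or D and D
true or false or false and D
true or false or false and ( B )
true or false or false and ( C )
true or false or false and ( D )
true or false or false and ( not D )
true or false or false and ( not true )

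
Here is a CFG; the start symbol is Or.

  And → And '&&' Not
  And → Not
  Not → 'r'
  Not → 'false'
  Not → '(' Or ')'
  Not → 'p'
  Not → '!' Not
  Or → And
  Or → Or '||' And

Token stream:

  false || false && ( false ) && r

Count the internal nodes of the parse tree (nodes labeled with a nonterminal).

13

[Or [Or [And [Not false]]] || [And [And [And [Not false]] && [Not ( [Or [And [Not false]]] )]] && [Not r]]]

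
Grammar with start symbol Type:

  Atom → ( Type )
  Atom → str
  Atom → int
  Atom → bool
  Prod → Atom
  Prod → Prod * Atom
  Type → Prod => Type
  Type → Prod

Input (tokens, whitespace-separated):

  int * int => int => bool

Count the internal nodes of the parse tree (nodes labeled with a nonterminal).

11

[Type [Prod [Prod [Atom int]] * [Atom int]] => [Type [Prod [Atom int]] => [Type [Prod [Atom bool]]]]]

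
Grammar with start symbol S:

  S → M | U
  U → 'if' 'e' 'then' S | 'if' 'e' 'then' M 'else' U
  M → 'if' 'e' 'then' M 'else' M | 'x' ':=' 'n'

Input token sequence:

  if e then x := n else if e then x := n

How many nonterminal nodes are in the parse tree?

[S [U if e then [M x := n] else [U if e then [S [M x := n]]]]]

6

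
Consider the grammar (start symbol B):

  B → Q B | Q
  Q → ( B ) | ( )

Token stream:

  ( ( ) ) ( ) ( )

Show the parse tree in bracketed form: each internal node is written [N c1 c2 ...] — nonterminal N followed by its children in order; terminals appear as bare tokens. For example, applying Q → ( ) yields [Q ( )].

B
Q B
( B ) B
( Q ) B
( ( ) ) B
( ( ) ) Q B
( ( ) ) ( ) B
( ( ) ) ( ) Q
( ( ) ) ( ) ( )

[B [Q ( [B [Q ( )]] )] [B [Q ( )] [B [Q ( )]]]]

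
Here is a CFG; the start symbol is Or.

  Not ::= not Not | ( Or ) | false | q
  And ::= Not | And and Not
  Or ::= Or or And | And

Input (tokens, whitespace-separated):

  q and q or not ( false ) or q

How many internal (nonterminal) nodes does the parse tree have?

[Or [Or [Or [And [And [Not q]] and [Not q]]] or [And [Not not [Not ( [Or [And [Not false]]] )]]]] or [And [Not q]]]

15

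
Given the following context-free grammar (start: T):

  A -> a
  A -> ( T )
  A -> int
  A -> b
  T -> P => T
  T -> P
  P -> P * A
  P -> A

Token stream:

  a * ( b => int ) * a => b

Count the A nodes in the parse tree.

[T [P [P [P [A a]] * [A ( [T [P [A b]] => [T [P [A int]]]] )]] * [A a]] => [T [P [A b]]]]

6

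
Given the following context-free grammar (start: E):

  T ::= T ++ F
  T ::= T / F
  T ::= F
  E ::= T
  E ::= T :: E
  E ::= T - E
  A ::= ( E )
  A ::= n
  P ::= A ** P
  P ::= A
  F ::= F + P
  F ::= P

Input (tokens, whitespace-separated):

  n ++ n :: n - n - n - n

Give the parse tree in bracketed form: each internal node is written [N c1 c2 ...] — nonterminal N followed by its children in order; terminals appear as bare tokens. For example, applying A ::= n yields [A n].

[E [T [T [F [P [A n]]]] ++ [F [P [A n]]]] :: [E [T [F [P [A n]]]] - [E [T [F [P [A n]]]] - [E [T [F [P [A n]]]] - [E [T [F [P [A n]]]]]]]]]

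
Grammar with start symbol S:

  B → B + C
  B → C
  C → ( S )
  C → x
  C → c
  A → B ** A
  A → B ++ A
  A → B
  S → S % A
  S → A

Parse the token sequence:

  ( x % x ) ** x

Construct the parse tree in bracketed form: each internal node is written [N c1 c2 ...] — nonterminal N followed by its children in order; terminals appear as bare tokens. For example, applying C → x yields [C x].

S
A
B ** A
C ** A
( S ) ** A
( S % A ) ** A
( A % A ) ** A
( B % A ) ** A
( C % A ) ** A
( x % A ) ** A
( x % B ) ** A
( x % C ) ** A
( x % x ) ** A
( x % x ) ** B
( x % x ) ** C
( x % x ) ** x

[S [A [B [C ( [S [S [A [B [C x]]]] % [A [B [C x]]]] )]] ** [A [B [C x]]]]]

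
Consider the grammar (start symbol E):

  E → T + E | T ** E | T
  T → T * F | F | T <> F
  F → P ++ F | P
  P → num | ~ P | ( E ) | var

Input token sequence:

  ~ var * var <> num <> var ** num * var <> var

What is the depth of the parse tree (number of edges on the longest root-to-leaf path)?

[E [T [T [T [T [F [P ~ [P var]]]] * [F [P var]]] <> [F [P num]]] <> [F [P var]]] ** [E [T [T [T [F [P num]]] * [F [P var]]] <> [F [P var]]]]]

8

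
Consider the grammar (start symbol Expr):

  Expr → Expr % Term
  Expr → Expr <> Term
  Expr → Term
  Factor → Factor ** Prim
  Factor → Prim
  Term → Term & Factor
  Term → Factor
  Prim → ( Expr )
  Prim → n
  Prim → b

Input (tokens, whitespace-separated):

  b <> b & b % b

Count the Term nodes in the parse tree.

4

[Expr [Expr [Expr [Term [Factor [Prim b]]]] <> [Term [Term [Factor [Prim b]]] & [Factor [Prim b]]]] % [Term [Factor [Prim b]]]]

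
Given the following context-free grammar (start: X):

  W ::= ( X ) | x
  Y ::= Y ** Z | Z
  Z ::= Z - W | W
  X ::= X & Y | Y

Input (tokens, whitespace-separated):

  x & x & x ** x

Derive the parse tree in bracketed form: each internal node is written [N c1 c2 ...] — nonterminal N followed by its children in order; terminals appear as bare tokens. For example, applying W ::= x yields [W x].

[X [X [X [Y [Z [W x]]]] & [Y [Z [W x]]]] & [Y [Y [Z [W x]]] ** [Z [W x]]]]

X
X & Y
X & Y & Y
Y & Y & Y
Z & Y & Y
W & Y & Y
x & Y & Y
x & Z & Y
x & W & Y
x & x & Y
x & x & Y ** Z
x & x & Z ** Z
x & x & W ** Z
x & x & x ** Z
x & x & x ** W
x & x & x ** x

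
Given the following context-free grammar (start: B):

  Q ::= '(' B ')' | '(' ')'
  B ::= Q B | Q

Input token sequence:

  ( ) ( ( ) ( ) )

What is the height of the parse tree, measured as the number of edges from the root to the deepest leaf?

6

[B [Q ( )] [B [Q ( [B [Q ( )] [B [Q ( )]]] )]]]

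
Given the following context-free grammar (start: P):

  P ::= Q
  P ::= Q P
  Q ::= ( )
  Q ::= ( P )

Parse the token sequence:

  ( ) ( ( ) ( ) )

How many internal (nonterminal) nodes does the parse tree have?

8

[P [Q ( )] [P [Q ( [P [Q ( )] [P [Q ( )]]] )]]]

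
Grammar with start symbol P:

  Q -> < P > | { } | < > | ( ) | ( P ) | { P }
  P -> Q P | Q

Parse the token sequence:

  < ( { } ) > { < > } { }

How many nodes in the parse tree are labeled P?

[P [Q < [P [Q ( [P [Q { }]] )]] >] [P [Q { [P [Q < >]] }] [P [Q { }]]]]

6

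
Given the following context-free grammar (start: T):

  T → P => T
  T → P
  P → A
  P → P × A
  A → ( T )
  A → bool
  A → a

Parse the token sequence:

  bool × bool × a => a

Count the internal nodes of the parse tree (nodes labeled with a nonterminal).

10

[T [P [P [P [A bool]] × [A bool]] × [A a]] => [T [P [A a]]]]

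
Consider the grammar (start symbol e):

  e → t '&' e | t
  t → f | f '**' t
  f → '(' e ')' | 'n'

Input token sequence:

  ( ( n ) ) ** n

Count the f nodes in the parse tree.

4

[e [t [f ( [e [t [f ( [e [t [f n]]] )]]] )] ** [t [f n]]]]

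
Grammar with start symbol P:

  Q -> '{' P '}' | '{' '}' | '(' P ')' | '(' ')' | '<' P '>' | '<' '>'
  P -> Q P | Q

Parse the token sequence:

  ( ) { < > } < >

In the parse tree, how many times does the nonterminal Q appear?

4

[P [Q ( )] [P [Q { [P [Q < >]] }] [P [Q < >]]]]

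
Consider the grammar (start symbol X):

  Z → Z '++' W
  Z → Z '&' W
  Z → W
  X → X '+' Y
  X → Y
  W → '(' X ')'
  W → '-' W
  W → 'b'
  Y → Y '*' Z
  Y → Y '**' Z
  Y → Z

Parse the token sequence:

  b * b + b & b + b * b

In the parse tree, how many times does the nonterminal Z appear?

6

[X [X [X [Y [Y [Z [W b]]] * [Z [W b]]]] + [Y [Z [Z [W b]] & [W b]]]] + [Y [Y [Z [W b]]] * [Z [W b]]]]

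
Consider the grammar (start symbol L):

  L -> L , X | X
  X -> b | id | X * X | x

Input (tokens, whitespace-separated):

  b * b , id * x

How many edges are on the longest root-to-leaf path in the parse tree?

4

[L [L [X [X b] * [X b]]] , [X [X id] * [X x]]]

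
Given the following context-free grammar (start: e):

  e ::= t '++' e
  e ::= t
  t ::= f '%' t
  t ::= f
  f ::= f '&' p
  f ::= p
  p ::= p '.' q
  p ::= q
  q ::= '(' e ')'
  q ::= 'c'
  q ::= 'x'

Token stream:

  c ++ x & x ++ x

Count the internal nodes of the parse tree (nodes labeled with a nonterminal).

18

[e [t [f [p [q c]]]] ++ [e [t [f [f [p [q x]]] & [p [q x]]]] ++ [e [t [f [p [q x]]]]]]]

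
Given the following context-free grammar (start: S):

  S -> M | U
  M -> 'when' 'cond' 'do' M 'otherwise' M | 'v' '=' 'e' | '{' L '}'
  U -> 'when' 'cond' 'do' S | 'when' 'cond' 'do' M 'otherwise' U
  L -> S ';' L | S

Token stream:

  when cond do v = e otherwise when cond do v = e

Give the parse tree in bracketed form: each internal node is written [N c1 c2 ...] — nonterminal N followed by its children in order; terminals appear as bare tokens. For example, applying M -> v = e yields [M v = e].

S
U
when cond do M otherwise U
when cond do v = e otherwise U
when cond do v = e otherwise when cond do S
when cond do v = e otherwise when cond do M
when cond do v = e otherwise when cond do v = e

[S [U when cond do [M v = e] otherwise [U when cond do [S [M v = e]]]]]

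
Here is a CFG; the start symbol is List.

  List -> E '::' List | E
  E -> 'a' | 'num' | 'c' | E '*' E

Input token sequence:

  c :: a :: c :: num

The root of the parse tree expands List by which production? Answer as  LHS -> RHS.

[List [E c] :: [List [E a] :: [List [E c] :: [List [E num]]]]]

List -> E '::' List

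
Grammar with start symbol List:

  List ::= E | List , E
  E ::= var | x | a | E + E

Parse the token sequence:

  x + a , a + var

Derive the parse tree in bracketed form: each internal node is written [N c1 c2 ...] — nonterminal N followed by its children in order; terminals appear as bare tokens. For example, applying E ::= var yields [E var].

List
List , E
E , E
E + E , E
x + E , E
x + a , E
x + a , E + E
x + a , a + E
x + a , a + var

[List [List [E [E x] + [E a]]] , [E [E a] + [E var]]]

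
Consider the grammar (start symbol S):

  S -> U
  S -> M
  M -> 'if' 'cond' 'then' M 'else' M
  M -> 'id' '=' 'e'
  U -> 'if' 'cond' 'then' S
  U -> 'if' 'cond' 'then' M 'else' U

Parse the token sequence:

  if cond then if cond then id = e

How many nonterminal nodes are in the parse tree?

6

[S [U if cond then [S [U if cond then [S [M id = e]]]]]]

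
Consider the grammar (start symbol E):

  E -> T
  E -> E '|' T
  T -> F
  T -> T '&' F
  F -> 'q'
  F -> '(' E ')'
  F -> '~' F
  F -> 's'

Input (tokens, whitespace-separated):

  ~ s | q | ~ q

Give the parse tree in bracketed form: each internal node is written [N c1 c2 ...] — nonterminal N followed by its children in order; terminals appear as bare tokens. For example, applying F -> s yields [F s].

[E [E [E [T [F ~ [F s]]]] | [T [F q]]] | [T [F ~ [F q]]]]

E
E | T
E | T | T
T | T | T
F | T | T
~ F | T | T
~ s | T | T
~ s | F | T
~ s | q | T
~ s | q | F
~ s | q | ~ F
~ s | q | ~ q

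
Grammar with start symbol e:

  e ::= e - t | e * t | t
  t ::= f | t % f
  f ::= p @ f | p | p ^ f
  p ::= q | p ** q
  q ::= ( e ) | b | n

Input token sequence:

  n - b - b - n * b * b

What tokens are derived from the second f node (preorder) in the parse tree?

b

[e [e [e [e [e [e [t [f [p [q n]]]]] - [t [f [p [q b]]]]] - [t [f [p [q b]]]]] - [t [f [p [q n]]]]] * [t [f [p [q b]]]]] * [t [f [p [q b]]]]]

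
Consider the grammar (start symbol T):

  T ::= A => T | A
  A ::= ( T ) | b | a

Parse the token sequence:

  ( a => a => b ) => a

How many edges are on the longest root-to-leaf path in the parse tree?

6

[T [A ( [T [A a] => [T [A a] => [T [A b]]]] )] => [T [A a]]]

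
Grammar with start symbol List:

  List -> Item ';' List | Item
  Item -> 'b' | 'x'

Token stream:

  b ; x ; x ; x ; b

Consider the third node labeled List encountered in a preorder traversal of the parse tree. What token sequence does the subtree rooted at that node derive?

x ; x ; b

[List [Item b] ; [List [Item x] ; [List [Item x] ; [List [Item x] ; [List [Item b]]]]]]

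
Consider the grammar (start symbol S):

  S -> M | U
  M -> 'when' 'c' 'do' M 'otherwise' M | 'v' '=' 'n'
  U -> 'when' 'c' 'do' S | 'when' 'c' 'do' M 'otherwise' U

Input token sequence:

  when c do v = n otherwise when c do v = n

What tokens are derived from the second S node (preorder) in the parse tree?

[S [U when c do [M v = n] otherwise [U when c do [S [M v = n]]]]]

v = n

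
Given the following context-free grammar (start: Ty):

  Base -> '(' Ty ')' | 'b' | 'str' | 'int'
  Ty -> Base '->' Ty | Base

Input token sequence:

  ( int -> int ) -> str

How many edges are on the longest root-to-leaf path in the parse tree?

5

[Ty [Base ( [Ty [Base int] -> [Ty [Base int]]] )] -> [Ty [Base str]]]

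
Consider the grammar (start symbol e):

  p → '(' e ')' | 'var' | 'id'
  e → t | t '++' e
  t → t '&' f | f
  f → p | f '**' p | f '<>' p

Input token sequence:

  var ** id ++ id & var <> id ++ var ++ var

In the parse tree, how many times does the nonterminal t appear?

5

[e [t [f [f [p var]] ** [p id]]] ++ [e [t [t [f [p id]]] & [f [f [p var]] <> [p id]]] ++ [e [t [f [p var]]] ++ [e [t [f [p var]]]]]]]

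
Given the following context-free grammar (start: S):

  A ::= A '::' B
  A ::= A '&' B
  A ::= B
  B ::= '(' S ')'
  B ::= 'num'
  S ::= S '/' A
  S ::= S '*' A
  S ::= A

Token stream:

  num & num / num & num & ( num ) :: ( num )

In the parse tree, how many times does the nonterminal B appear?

8

[S [S [A [A [B num]] & [B num]]] / [A [A [A [A [B num]] & [B num]] & [B ( [S [A [B num]]] )]] :: [B ( [S [A [B num]]] )]]]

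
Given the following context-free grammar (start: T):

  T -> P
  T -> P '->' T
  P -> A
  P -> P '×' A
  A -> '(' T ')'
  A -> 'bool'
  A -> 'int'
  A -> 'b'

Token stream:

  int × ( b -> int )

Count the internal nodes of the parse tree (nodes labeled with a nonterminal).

[T [P [P [A int]] × [A ( [T [P [A b]] -> [T [P [A int]]]] )]]]

11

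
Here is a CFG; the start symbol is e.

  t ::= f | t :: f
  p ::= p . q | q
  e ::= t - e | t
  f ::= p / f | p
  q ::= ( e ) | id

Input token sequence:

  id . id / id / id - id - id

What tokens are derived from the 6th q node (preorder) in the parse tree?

[e [t [f [p [p [q id]] . [q id]] / [f [p [q id]] / [f [p [q id]]]]]] - [e [t [f [p [q id]]]] - [e [t [f [p [q id]]]]]]]

id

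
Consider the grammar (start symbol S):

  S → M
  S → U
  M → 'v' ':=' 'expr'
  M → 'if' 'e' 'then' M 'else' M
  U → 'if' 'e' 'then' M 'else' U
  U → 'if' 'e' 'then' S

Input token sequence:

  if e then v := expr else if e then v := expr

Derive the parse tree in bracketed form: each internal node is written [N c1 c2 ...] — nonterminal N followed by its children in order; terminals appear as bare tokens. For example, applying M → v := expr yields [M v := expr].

[S [U if e then [M v := expr] else [U if e then [S [M v := expr]]]]]

S
U
if e then M else U
if e then v := expr else U
if e then v := expr else if e then S
if e then v := expr else if e then M
if e then v := expr else if e then v := expr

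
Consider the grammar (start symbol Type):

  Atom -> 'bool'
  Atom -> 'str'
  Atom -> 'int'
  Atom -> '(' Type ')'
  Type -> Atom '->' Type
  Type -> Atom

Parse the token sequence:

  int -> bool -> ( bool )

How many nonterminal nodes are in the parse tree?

8

[Type [Atom int] -> [Type [Atom bool] -> [Type [Atom ( [Type [Atom bool]] )]]]]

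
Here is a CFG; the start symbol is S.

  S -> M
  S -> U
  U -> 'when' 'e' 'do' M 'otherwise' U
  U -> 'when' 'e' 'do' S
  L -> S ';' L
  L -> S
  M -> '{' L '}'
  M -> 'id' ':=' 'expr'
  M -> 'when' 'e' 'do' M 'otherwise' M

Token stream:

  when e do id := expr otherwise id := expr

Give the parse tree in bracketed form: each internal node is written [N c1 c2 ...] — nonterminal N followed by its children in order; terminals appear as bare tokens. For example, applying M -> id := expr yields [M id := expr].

S
M
when e do M otherwise M
when e do id := expr otherwise M
when e do id := expr otherwise id := expr

[S [M when e do [M id := expr] otherwise [M id := expr]]]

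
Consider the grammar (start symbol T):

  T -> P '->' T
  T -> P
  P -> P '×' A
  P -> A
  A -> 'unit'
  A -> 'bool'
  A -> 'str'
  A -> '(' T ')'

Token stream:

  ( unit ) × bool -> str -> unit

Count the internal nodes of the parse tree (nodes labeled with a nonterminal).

[T [P [P [A ( [T [P [A unit]]] )]] × [A bool]] -> [T [P [A str]] -> [T [P [A unit]]]]]

14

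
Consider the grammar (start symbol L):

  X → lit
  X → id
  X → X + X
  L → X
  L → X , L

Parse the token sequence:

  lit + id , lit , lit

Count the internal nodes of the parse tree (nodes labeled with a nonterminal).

[L [X [X lit] + [X id]] , [L [X lit] , [L [X lit]]]]

8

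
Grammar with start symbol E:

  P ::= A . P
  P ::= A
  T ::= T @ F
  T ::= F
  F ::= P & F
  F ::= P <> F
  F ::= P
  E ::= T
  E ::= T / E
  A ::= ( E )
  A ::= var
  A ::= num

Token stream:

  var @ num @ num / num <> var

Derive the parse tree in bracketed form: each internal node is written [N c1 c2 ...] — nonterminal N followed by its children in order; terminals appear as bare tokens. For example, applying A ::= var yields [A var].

E
T / E
T @ F / E
T @ F @ F / E
F @ F @ F / E
P @ F @ F / E
A @ F @ F / E
var @ F @ F / E
var @ P @ F / E
var @ A @ F / E
var @ num @ F / E
var @ num @ P / E
var @ num @ A / E
var @ num @ num / E
var @ num @ num / T
var @ num @ num / F
var @ num @ num / P <> F
var @ num @ num / A <> F
var @ num @ num / num <> F
var @ num @ num / num <> P
var @ num @ num / num <> A
var @ num @ num / num <> var

[E [T [T [T [F [P [A var]]]] @ [F [P [A num]]]] @ [F [P [A num]]]] / [E [T [F [P [A num]] <> [F [P [A var]]]]]]]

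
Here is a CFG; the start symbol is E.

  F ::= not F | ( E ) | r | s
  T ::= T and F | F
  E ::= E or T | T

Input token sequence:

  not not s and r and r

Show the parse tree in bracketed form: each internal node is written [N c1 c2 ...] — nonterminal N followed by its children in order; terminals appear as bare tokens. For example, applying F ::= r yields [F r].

[E [T [T [T [F not [F not [F s]]]] and [F r]] and [F r]]]

E
T
T and F
T and F and F
F and F and F
not F and F and F
not not F and F and F
not not s and F and F
not not s and r and F
not not s and r and r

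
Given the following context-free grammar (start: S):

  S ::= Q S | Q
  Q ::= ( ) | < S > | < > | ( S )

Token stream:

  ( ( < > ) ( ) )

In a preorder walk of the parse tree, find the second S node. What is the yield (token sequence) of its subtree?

( < > ) ( )

[S [Q ( [S [Q ( [S [Q < >]] )] [S [Q ( )]]] )]]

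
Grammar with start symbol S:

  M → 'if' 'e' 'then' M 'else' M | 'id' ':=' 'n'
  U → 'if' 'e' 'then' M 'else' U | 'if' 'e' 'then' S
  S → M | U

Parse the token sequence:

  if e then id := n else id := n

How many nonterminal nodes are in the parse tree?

[S [M if e then [M id := n] else [M id := n]]]

4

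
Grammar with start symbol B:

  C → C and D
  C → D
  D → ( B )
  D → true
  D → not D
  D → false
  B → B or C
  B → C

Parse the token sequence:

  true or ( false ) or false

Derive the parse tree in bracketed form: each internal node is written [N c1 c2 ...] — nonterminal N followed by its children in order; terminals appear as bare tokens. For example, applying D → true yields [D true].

[B [B [B [C [D true]]] or [C [D ( [B [C [D false]]] )]]] or [C [D false]]]

B
B or C
B or C or C
C or C or C
D or C or C
true or C or C
true or D or C
true or ( B ) or C
true or ( C ) or C
true or ( D ) or C
true or ( false ) or C
true or ( false ) or D
true or ( false ) or false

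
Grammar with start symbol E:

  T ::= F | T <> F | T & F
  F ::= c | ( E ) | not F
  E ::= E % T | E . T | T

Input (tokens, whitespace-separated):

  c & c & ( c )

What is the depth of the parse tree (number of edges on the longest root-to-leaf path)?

6

[E [T [T [T [F c]] & [F c]] & [F ( [E [T [F c]]] )]]]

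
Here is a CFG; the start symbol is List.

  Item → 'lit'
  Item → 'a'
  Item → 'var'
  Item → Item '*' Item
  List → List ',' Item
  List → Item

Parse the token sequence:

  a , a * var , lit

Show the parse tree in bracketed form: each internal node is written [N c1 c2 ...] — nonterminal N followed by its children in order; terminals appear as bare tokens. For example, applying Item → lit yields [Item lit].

[List [List [List [Item a]] , [Item [Item a] * [Item var]]] , [Item lit]]

List
List , Item
List , Item , Item
Item , Item , Item
a , Item , Item
a , Item * Item , Item
a , a * Item , Item
a , a * var , Item
a , a * var , lit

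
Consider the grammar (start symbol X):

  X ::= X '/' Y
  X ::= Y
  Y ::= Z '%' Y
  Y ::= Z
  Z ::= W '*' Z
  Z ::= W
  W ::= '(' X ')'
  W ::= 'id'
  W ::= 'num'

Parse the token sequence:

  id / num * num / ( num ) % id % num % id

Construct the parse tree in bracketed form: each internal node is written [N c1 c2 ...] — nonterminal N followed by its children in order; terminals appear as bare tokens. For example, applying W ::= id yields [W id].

[X [X [X [Y [Z [W id]]]] / [Y [Z [W num] * [Z [W num]]]]] / [Y [Z [W ( [X [Y [Z [W num]]]] )]] % [Y [Z [W id]] % [Y [Z [W num]] % [Y [Z [W id]]]]]]]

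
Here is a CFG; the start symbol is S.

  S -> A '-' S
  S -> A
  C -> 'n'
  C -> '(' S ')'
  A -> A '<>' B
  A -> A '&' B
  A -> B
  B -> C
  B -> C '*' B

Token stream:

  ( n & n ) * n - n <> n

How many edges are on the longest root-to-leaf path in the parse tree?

9

[S [A [B [C ( [S [A [A [B [C n]]] & [B [C n]]]] )] * [B [C n]]]] - [S [A [A [B [C n]]] <> [B [C n]]]]]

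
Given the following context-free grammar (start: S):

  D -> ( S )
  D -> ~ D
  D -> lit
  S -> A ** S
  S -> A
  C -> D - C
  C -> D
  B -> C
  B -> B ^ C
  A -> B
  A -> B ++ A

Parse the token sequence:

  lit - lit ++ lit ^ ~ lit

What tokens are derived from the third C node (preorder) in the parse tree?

lit

[S [A [B [C [D lit] - [C [D lit]]]] ++ [A [B [B [C [D lit]]] ^ [C [D ~ [D lit]]]]]]]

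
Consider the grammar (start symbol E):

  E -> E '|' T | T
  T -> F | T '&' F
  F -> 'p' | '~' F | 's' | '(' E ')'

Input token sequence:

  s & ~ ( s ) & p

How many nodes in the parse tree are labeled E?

[E [T [T [T [F s]] & [F ~ [F ( [E [T [F s]]] )]]] & [F p]]]

2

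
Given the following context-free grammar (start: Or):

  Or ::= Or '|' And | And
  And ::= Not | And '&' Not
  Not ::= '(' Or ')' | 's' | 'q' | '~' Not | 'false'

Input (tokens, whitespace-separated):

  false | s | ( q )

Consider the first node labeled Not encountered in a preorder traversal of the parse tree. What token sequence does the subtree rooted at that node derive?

false

[Or [Or [Or [And [Not false]]] | [And [Not s]]] | [And [Not ( [Or [And [Not q]]] )]]]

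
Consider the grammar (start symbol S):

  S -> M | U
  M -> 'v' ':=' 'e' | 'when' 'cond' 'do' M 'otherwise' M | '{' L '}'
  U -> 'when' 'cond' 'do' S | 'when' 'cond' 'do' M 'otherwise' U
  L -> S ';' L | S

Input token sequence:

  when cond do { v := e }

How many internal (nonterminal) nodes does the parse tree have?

[S [U when cond do [S [M { [L [S [M v := e]]] }]]]]

7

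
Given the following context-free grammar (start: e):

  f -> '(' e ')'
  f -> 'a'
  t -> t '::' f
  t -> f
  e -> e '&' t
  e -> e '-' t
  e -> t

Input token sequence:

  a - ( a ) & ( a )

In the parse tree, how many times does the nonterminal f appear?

[e [e [e [t [f a]]] - [t [f ( [e [t [f a]]] )]]] & [t [f ( [e [t [f a]]] )]]]

5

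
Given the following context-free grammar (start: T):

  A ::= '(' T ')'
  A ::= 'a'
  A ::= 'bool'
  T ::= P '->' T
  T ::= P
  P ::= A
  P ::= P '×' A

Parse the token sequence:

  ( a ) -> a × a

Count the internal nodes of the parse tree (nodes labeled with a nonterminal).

[T [P [A ( [T [P [A a]]] )]] -> [T [P [P [A a]] × [A a]]]]

11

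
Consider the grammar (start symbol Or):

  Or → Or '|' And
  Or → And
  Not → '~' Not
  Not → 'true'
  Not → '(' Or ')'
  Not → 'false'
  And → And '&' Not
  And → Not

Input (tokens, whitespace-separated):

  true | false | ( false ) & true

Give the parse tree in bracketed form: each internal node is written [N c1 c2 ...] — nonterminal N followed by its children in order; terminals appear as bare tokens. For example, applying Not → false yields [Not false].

Or
Or | And
Or | And | And
And | And | And
Not | And | And
true | And | And
true | Not | And
true | false | And
true | false | And & Not
true | false | Not & Not
true | false | ( Or ) & Not
true | false | ( And ) & Not
true | false | ( Not ) & Not
true | false | ( false ) & Not
true | false | ( false ) & true

[Or [Or [Or [And [Not true]]] | [And [Not false]]] | [And [And [Not ( [Or [And [Not false]]] )]] & [Not true]]]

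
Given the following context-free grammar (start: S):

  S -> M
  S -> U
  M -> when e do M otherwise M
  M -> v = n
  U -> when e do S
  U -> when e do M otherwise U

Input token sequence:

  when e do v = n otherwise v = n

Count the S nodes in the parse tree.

1

[S [M when e do [M v = n] otherwise [M v = n]]]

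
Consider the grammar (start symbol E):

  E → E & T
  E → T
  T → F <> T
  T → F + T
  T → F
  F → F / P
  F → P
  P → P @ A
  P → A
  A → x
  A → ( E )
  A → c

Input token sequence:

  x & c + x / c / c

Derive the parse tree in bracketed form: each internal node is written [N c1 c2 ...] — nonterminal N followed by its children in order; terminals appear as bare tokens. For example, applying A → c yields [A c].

[E [E [T [F [P [A x]]]]] & [T [F [P [A c]]] + [T [F [F [F [P [A x]]] / [P [A c]]] / [P [A c]]]]]]

E
E & T
T & T
F & T
P & T
A & T
x & T
x & F + T
x & P + T
x & A + T
x & c + T
x & c + F
x & c + F / P
x & c + F / P / P
x & c + P / P / P
x & c + A / P / P
x & c + x / P / P
x & c + x / A / P
x & c + x / c / P
x & c + x / c / A
x & c + x / c / c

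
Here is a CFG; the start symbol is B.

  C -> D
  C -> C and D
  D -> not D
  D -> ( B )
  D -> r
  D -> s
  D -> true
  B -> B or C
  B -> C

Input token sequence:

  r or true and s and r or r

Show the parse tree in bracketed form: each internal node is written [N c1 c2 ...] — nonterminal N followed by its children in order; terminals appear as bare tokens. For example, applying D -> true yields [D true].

B
B or C
B or C or C
C or C or C
D or C or C
r or C or C
r or C and D or C
r or C and D and D or C
r or D and D and D or C
r or true and D and D or C
r or true and s and D or C
r or true and s and r or C
r or true and s and r or D
r or true and s and r or r

[B [B [B [C [D r]]] or [C [C [C [D true]] and [D s]] and [D r]]] or [C [D r]]]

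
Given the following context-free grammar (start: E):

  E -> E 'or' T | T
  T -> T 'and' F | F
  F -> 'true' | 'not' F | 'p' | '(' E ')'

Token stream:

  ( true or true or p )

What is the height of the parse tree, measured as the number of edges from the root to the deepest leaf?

8

[E [T [F ( [E [E [E [T [F true]]] or [T [F true]]] or [T [F p]]] )]]]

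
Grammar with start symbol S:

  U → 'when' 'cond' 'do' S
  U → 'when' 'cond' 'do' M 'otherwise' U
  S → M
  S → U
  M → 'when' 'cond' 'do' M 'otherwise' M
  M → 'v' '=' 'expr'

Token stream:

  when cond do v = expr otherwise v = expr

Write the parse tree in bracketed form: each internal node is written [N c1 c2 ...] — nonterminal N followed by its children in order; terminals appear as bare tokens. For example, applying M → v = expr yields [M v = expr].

[S [M when cond do [M v = expr] otherwise [M v = expr]]]

S
M
when cond do M otherwise M
when cond do v = expr otherwise M
when cond do v = expr otherwise v = expr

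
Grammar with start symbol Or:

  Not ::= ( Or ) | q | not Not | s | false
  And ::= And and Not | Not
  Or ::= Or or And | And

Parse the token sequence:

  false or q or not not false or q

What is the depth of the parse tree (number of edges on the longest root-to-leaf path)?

6

[Or [Or [Or [Or [And [Not false]]] or [And [Not q]]] or [And [Not not [Not not [Not false]]]]] or [And [Not q]]]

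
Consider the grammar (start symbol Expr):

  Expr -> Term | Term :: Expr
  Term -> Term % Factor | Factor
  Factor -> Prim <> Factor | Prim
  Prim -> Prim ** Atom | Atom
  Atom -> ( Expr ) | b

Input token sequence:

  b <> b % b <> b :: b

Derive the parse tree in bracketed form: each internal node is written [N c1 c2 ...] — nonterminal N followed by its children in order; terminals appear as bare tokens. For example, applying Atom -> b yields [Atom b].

Expr
Term :: Expr
Term % Factor :: Expr
Factor % Factor :: Expr
Prim <> Factor % Factor :: Expr
Atom <> Factor % Factor :: Expr
b <> Factor % Factor :: Expr
b <> Prim % Factor :: Expr
b <> Atom % Factor :: Expr
b <> b % Factor :: Expr
b <> b % Prim <> Factor :: Expr
b <> b % Atom <> Factor :: Expr
b <> b % b <> Factor :: Expr
b <> b % b <> Prim :: Expr
b <> b % b <> Atom :: Expr
b <> b % b <> b :: Expr
b <> b % b <> b :: Term
b <> b % b <> b :: Factor
b <> b % b <> b :: Prim
b <> b % b <> b :: Atom
b <> b % b <> b :: b

[Expr [Term [Term [Factor [Prim [Atom b]] <> [Factor [Prim [Atom b]]]]] % [Factor [Prim [Atom b]] <> [Factor [Prim [Atom b]]]]] :: [Expr [Term [Factor [Prim [Atom b]]]]]]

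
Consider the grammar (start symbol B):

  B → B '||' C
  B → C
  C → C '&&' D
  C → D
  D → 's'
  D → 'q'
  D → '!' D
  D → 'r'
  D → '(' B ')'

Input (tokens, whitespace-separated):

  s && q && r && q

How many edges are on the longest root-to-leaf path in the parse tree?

[B [C [C [C [C [D s]] && [D q]] && [D r]] && [D q]]]

6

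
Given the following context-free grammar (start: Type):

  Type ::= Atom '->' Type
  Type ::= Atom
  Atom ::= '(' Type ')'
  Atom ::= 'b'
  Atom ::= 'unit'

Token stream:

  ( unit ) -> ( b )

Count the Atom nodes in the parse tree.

4

[Type [Atom ( [Type [Atom unit]] )] -> [Type [Atom ( [Type [Atom b]] )]]]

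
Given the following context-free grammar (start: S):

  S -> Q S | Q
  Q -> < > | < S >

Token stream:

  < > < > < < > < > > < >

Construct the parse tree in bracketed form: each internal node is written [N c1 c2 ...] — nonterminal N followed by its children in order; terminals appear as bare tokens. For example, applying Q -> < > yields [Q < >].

[S [Q < >] [S [Q < >] [S [Q < [S [Q < >] [S [Q < >]]] >] [S [Q < >]]]]]

S
Q S
< > S
< > Q S
< > < > S
< > < > Q S
< > < > < S > S
< > < > < Q S > S
< > < > < < > S > S
< > < > < < > Q > S
< > < > < < > < > > S
< > < > < < > < > > Q
< > < > < < > < > > < >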